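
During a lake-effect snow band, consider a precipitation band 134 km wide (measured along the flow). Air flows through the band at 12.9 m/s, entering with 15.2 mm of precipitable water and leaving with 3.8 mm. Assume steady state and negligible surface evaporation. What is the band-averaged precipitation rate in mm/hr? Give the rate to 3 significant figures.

Column moisture flux per unit crosswind length is F = V × PW.
Inflow: F_in = 12.9 × 15.2 = 196.08 mm·m/s
Outflow: F_out = 12.9 × 3.8 = 49.02 mm·m/s
Steady-state rate R = (F_in − F_out)/L = (196.08 − 49.02) / 134000 m = 1.097e-03 mm/s.
R = 1.097e-03 × 3600 = 3.95 mm/hr.

R ≈ 3.95 mm/hr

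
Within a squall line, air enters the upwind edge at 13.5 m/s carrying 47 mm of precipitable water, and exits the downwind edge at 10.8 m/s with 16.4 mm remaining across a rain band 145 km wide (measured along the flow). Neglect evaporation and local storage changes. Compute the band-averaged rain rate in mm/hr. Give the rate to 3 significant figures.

Column moisture flux per unit crosswind length is F = V × PW.
Inflow: F_in = 13.5 × 47 = 634.5 mm·m/s
Outflow: F_out = 10.8 × 16.4 = 177.12 mm·m/s
Steady-state rate R = (F_in − F_out)/L = (634.5 − 177.12) / 145000 m = 3.154e-03 mm/s.
R = 3.154e-03 × 3600 = 11.4 mm/hr.

R ≈ 11.4 mm/hr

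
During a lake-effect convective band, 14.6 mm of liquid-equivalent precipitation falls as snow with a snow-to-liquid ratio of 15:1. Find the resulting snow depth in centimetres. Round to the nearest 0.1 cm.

Snow depth = liquid × ratio = 14.6 mm × 15 = 219 mm = 21.9 cm.

snow depth ≈ 21.9 cm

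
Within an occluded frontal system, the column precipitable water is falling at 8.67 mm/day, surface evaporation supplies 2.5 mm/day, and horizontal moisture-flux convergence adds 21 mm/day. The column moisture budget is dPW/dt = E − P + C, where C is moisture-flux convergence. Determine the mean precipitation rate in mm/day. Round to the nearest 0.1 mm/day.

P ≈ 32.2 mm/day

dPW/dt = -8.67 mm/day.
P = E + C − dPW/dt = 2.5 + (21) − (-8.67) = 32.2 mm/day.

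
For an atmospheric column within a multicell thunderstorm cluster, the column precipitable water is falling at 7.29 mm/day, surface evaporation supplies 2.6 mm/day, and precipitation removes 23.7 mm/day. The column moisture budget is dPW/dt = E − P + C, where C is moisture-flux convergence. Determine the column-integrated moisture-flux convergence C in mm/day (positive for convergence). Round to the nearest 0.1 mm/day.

C ≈ 13.8 mm/day

dPW/dt = -7.29 mm/day.
C = dPW/dt − E + P = (-7.29) − 2.6 + 23.7 = 13.8 mm/day.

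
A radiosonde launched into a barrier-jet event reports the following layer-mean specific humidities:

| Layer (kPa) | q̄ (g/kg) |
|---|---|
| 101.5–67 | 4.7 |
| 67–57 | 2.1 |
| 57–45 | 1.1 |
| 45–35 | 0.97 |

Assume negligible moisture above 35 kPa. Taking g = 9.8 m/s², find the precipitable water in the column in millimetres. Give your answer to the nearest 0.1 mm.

Precipitable water is the column-integrated vapour mass per unit area: PW = (1/g) Σ q̄ Δp, with q in kg/kg and Δp in Pa (1 kg/m² of water = 1 mm).
Layer 101.5–67 kPa: Δp = 345 hPa = 34500 Pa, q̄ = 0.0047 kg/kg → 0.0047 × 34500 / 9.8 = 16.55 mm
Layer 67–57 kPa: Δp = 100 hPa = 10000 Pa, q̄ = 0.0021 kg/kg → 0.0021 × 10000 / 9.8 = 2.14 mm
Layer 57–45 kPa: Δp = 120 hPa = 12000 Pa, q̄ = 0.0011 kg/kg → 0.0011 × 12000 / 9.8 = 1.35 mm
Layer 45–35 kPa: Δp = 100 hPa = 10000 Pa, q̄ = 0.00097 kg/kg → 0.00097 × 10000 / 9.8 = 0.99 mm
PW = 16.55 + 2.14 + 1.35 + 0.99 = 21.03 ≈ 21.0 mm.

PW ≈ 21.0 mm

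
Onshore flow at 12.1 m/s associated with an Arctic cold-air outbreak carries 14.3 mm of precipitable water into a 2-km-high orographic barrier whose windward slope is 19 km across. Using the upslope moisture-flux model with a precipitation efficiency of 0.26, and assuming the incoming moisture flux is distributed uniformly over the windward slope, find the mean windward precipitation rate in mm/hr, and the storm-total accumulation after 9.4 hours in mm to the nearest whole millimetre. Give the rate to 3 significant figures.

R ≈ 8.52 mm/hr; total ≈ 80 mm

Incoming column moisture flux per unit ridge length: F = V × PW = 12.1 × 14.3 = 173.03 mm·m/s.
Spread over the 19 km slope with efficiency ε = 0.26: R = ε·F/W = 0.26 × 173.03 / 19000 m = 2.368e-03 mm/s.
R = 2.368e-03 × 3600 = 8.52 mm/hr.
Over 9.4 h: total = 8.52 × 9.4 = 80.088 ≈ 80 mm.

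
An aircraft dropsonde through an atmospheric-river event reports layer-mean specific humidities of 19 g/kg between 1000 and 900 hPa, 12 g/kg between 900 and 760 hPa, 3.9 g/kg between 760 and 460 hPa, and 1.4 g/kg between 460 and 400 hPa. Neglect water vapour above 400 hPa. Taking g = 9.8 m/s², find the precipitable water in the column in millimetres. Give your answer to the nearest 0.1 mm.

PW ≈ 49.3 mm

Precipitable water is the column-integrated vapour mass per unit area: PW = (1/g) Σ q̄ Δp, with q in kg/kg and Δp in Pa (1 kg/m² of water = 1 mm).
Layer 1000–900 hPa: Δp = 100 hPa = 10000 Pa, q̄ = 0.019 kg/kg → 0.019 × 10000 / 9.8 = 19.39 mm
Layer 900–760 hPa: Δp = 140 hPa = 14000 Pa, q̄ = 0.012 kg/kg → 0.012 × 14000 / 9.8 = 17.14 mm
Layer 760–460 hPa: Δp = 300 hPa = 30000 Pa, q̄ = 0.0039 kg/kg → 0.0039 × 30000 / 9.8 = 11.94 mm
Layer 460–400 hPa: Δp = 60 hPa = 6000 Pa, q̄ = 0.0014 kg/kg → 0.0014 × 6000 / 9.8 = 0.86 mm
PW = 19.39 + 17.14 + 11.94 + 0.86 = 49.33 ≈ 49.3 mm.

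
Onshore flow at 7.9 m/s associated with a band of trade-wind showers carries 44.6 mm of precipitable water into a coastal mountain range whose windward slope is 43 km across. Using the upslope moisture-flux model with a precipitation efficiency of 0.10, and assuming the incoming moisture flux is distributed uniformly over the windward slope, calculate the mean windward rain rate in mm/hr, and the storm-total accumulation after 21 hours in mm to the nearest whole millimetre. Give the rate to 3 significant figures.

R ≈ 2.95 mm/hr; total ≈ 62 mm

Incoming column moisture flux per unit ridge length: F = V × PW = 7.9 × 44.6 = 352.34 mm·m/s.
Spread over the 43 km slope with efficiency ε = 0.10: R = ε·F/W = 0.10 × 352.34 / 43000 m = 8.194e-04 mm/s.
R = 8.194e-04 × 3600 = 2.95 mm/hr.
Over 21 h: total = 2.95 × 21 = 61.95 ≈ 62 mm.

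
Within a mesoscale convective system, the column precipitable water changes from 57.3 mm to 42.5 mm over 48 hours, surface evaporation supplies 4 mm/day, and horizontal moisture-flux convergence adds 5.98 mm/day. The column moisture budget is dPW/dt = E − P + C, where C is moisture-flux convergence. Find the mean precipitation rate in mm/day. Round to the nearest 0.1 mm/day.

dPW/dt = (42.5 − 57.3) mm / (48/24 day) = -7.400 mm/day.
P = E + C − dPW/dt = 4 + (5.98) − (-7.400) = 17.4 mm/day.

P ≈ 17.4 mm/day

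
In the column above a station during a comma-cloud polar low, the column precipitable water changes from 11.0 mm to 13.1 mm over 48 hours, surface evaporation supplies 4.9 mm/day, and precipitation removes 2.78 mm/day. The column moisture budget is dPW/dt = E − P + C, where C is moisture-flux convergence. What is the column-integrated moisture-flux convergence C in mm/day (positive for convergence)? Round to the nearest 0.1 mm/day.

dPW/dt = (13.1 − 11.0) mm / (48/24 day) = +1.050 mm/day.
C = dPW/dt − E + P = (+1.050) − 4.9 + 2.78 = -1.1 mm/day.

C ≈ -1.1 mm/day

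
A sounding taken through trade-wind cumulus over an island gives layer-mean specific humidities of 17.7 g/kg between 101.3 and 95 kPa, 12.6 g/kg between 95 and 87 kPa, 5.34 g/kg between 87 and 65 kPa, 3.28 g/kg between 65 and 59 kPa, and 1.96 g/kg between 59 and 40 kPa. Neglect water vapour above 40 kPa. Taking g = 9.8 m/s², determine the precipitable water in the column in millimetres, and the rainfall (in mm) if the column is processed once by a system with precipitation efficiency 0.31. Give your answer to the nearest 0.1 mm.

PW ≈ 39.5 mm; rainfall ≈ 12.2 mm

Precipitable water is the column-integrated vapour mass per unit area: PW = (1/g) Σ q̄ Δp, with q in kg/kg and Δp in Pa (1 kg/m² of water = 1 mm).
Layer 101.3–95 kPa: Δp = 63 hPa = 6300 Pa, q̄ = 0.0177 kg/kg → 0.0177 × 6300 / 9.8 = 11.38 mm
Layer 95–87 kPa: Δp = 80 hPa = 8000 Pa, q̄ = 0.0126 kg/kg → 0.0126 × 8000 / 9.8 = 10.29 mm
Layer 87–65 kPa: Δp = 220 hPa = 22000 Pa, q̄ = 0.00534 kg/kg → 0.00534 × 22000 / 9.8 = 11.99 mm
Layer 65–59 kPa: Δp = 60 hPa = 6000 Pa, q̄ = 0.00328 kg/kg → 0.00328 × 6000 / 9.8 = 2.01 mm
Layer 59–40 kPa: Δp = 190 hPa = 19000 Pa, q̄ = 0.00196 kg/kg → 0.00196 × 19000 / 9.8 = 3.80 mm
PW = 11.38 + 10.29 + 11.99 + 2.01 + 3.80 = 39.47 ≈ 39.5 mm.
Rainfall = ε × PW = 0.31 × 39.5 = 12.2 mm.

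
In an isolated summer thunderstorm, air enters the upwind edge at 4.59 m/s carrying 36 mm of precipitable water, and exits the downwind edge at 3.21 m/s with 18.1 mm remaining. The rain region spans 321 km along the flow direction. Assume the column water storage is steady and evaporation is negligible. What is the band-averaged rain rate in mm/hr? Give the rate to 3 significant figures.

R ≈ 1.20 mm/hr

Column moisture flux per unit crosswind length is F = V × PW.
Inflow: F_in = 4.59 × 36 = 165.24 mm·m/s
Outflow: F_out = 3.21 × 18.1 = 58.101 mm·m/s
Steady-state rate R = (F_in − F_out)/L = (165.24 − 58.101) / 321000 m = 3.338e-04 mm/s.
R = 3.338e-04 × 3600 = 1.20 mm/hr.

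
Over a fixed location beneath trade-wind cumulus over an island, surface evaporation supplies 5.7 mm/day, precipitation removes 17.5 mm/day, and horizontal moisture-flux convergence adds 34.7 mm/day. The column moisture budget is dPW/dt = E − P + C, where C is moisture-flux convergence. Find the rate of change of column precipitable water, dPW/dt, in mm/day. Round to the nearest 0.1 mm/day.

dPW/dt ≈ 22.9 mm/day

dPW/dt = E − P + C = 5.7 − 17.5 + (34.7) = 22.9 mm/day.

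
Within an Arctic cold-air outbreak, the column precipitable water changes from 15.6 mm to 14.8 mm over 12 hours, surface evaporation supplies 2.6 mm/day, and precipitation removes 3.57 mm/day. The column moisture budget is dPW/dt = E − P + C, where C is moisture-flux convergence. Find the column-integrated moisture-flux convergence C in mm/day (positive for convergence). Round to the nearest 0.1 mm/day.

C ≈ -0.6 mm/day

dPW/dt = (14.8 − 15.6) mm / (12/24 day) = -1.600 mm/day.
C = dPW/dt − E + P = (-1.600) − 2.6 + 3.57 = -0.6 mm/day.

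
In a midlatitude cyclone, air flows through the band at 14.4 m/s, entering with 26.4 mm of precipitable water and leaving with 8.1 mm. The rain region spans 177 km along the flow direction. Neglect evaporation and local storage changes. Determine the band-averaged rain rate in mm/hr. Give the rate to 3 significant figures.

Column moisture flux per unit crosswind length is F = V × PW.
Inflow: F_in = 14.4 × 26.4 = 380.16 mm·m/s
Outflow: F_out = 14.4 × 8.1 = 116.64 mm·m/s
Steady-state rate R = (F_in − F_out)/L = (380.16 − 116.64) / 177000 m = 1.489e-03 mm/s.
R = 1.489e-03 × 3600 = 5.36 mm/hr.

R ≈ 5.36 mm/hr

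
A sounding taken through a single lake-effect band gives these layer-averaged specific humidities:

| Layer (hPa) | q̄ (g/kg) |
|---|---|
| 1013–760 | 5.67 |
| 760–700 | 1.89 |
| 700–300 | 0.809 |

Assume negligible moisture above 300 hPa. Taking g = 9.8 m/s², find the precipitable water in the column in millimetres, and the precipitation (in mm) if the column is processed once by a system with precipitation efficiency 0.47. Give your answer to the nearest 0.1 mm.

PW ≈ 19.1 mm; precipitation ≈ 9.0 mm

Precipitable water is the column-integrated vapour mass per unit area: PW = (1/g) Σ q̄ Δp, with q in kg/kg and Δp in Pa (1 kg/m² of water = 1 mm).
Layer 1013–760 hPa: Δp = 253 hPa = 25300 Pa, q̄ = 0.00567 kg/kg → 0.00567 × 25300 / 9.8 = 14.64 mm
Layer 760–700 hPa: Δp = 60 hPa = 6000 Pa, q̄ = 0.00189 kg/kg → 0.00189 × 6000 / 9.8 = 1.16 mm
Layer 700–300 hPa: Δp = 400 hPa = 40000 Pa, q̄ = 0.000809 kg/kg → 0.000809 × 40000 / 9.8 = 3.30 mm
PW = 14.64 + 1.16 + 3.30 = 19.10 ≈ 19.1 mm.
Precipitation = ε × PW = 0.47 × 19.1 = 9.0 mm.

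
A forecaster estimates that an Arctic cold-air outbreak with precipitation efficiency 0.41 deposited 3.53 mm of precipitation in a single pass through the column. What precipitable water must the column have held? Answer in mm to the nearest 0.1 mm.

PW ≈ 8.6 mm

PW = precipitation / ε = 3.53 / 0.41 = 8.6 mm.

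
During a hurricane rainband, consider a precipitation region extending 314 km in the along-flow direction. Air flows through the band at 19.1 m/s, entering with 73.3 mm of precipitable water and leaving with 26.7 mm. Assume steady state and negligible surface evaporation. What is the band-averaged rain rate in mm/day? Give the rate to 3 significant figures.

R ≈ 245 mm/day

Column moisture flux per unit crosswind length is F = V × PW.
Inflow: F_in = 19.1 × 73.3 = 1400.03 mm·m/s
Outflow: F_out = 19.1 × 26.7 = 509.97 mm·m/s
Steady-state rate R = (F_in − F_out)/L = (1400.03 − 509.97) / 314000 m = 2.835e-03 mm/s.
R = 2.835e-03 × 3600 × 24 = 245 mm/day.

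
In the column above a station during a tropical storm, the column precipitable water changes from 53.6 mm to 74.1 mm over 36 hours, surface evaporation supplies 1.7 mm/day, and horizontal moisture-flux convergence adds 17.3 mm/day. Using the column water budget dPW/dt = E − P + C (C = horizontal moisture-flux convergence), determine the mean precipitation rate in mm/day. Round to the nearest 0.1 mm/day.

dPW/dt = (74.1 − 53.6) mm / (36/24 day) = +13.667 mm/day.
P = E + C − dPW/dt = 1.7 + (17.3) − (+13.667) = 5.3 mm/day.

P ≈ 5.3 mm/day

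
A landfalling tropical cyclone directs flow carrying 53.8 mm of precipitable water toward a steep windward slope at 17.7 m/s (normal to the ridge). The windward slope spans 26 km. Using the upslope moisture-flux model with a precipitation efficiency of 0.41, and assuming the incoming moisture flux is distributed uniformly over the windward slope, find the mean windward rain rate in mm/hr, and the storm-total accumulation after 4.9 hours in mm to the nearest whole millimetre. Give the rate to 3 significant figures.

Incoming column moisture flux per unit ridge length: F = V × PW = 17.7 × 53.8 = 952.26 mm·m/s.
Spread over the 26 km slope with efficiency ε = 0.41: R = ε·F/W = 0.41 × 952.26 / 26000 m = 1.502e-02 mm/s.
R = 1.502e-02 × 3600 = 54.1 mm/hr.
Over 4.9 h: total = 54.1 × 4.9 = 265.09 ≈ 265 mm.

R ≈ 54.1 mm/hr; total ≈ 265 mm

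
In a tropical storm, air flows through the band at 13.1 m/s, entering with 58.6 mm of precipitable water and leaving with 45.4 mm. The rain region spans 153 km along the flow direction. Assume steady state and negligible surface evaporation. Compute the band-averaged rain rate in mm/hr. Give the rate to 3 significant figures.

R ≈ 4.07 mm/hr

Column moisture flux per unit crosswind length is F = V × PW.
Inflow: F_in = 13.1 × 58.6 = 767.66 mm·m/s
Outflow: F_out = 13.1 × 45.4 = 594.74 mm·m/s
Steady-state rate R = (F_in − F_out)/L = (767.66 − 594.74) / 153000 m = 1.130e-03 mm/s.
R = 1.130e-03 × 3600 = 4.07 mm/hr.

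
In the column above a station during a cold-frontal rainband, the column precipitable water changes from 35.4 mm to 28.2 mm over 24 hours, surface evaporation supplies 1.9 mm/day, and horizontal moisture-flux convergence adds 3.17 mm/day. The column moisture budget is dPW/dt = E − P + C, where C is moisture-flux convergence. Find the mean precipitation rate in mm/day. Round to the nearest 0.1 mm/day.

dPW/dt = (28.2 − 35.4) mm / (24/24 day) = -7.200 mm/day.
P = E + C − dPW/dt = 1.9 + (3.17) − (-7.200) = 12.3 mm/day.

P ≈ 12.3 mm/day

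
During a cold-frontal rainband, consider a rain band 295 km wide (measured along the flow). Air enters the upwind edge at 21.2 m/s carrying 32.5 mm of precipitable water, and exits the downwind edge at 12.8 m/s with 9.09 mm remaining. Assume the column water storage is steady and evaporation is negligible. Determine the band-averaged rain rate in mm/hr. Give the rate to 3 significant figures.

Column moisture flux per unit crosswind length is F = V × PW.
Inflow: F_in = 21.2 × 32.5 = 689 mm·m/s
Outflow: F_out = 12.8 × 9.09 = 116.352 mm·m/s
Steady-state rate R = (F_in − F_out)/L = (689 − 116.352) / 295000 m = 1.941e-03 mm/s.
R = 1.941e-03 × 3600 = 6.99 mm/hr.

R ≈ 6.99 mm/hr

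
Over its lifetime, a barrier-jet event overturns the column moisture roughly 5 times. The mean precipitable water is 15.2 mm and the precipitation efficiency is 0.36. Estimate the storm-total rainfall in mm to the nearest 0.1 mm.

rainfall ≈ 27.4 mm

Each cycle deposits ε × PW = 0.36 × 15.2 = 5.472 mm.
Over 5 cycles: 5 × 5.472 = 27.4 mm.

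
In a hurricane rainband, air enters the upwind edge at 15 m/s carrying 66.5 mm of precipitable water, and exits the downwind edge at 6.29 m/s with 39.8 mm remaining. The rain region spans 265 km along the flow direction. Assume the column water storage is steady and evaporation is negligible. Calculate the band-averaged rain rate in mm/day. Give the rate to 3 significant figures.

R ≈ 244 mm/day

Column moisture flux per unit crosswind length is F = V × PW.
Inflow: F_in = 15 × 66.5 = 997.5 mm·m/s
Outflow: F_out = 6.29 × 39.8 = 250.342 mm·m/s
Steady-state rate R = (F_in − F_out)/L = (997.5 − 250.342) / 265000 m = 2.819e-03 mm/s.
R = 2.819e-03 × 3600 × 24 = 244 mm/day.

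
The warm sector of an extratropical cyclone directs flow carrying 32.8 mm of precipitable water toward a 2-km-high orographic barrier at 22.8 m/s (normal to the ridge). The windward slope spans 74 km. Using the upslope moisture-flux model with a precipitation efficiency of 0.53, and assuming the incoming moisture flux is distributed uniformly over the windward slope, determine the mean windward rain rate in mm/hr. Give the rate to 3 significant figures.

Incoming column moisture flux per unit ridge length: F = V × PW = 22.8 × 32.8 = 747.84 mm·m/s.
Spread over the 74 km slope with efficiency ε = 0.53: R = ε·F/W = 0.53 × 747.84 / 74000 m = 5.356e-03 mm/s.
R = 5.356e-03 × 3600 = 19.3 mm/hr.

R ≈ 19.3 mm/hr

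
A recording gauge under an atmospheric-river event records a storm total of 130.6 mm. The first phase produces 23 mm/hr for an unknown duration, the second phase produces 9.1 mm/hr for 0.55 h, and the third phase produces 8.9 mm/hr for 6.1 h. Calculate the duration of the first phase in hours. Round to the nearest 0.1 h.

duration ≈ 3.1 h

Known phases: 9.1 × 0.55 + 8.9 × 6.1 = 5.005 + 54.29 = 59.295 mm.
Remaining depth = 130.6 − 59.295 = 71.305 mm.
Duration = 71.305 / 23 = 3.1 h.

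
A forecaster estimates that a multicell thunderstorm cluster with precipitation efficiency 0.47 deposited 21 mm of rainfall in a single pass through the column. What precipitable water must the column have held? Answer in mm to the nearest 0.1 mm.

PW = rainfall / ε = 21 / 0.47 = 44.7 mm.

PW ≈ 44.7 mm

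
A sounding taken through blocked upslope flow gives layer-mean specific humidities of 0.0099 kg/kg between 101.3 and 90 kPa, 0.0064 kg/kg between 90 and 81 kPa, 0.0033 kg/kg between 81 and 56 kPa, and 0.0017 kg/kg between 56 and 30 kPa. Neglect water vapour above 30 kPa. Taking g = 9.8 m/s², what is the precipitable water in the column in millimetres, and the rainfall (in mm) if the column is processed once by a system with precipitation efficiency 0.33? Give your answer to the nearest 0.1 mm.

PW ≈ 30.2 mm; rainfall ≈ 10.0 mm

Precipitable water is the column-integrated vapour mass per unit area: PW = (1/g) Σ q̄ Δp, with q in kg/kg and Δp in Pa (1 kg/m² of water = 1 mm).
Layer 101.3–90 kPa: Δp = 113 hPa = 11300 Pa, q̄ = 0.0099 kg/kg → 0.0099 × 11300 / 9.8 = 11.42 mm
Layer 90–81 kPa: Δp = 90 hPa = 9000 Pa, q̄ = 0.0064 kg/kg → 0.0064 × 9000 / 9.8 = 5.88 mm
Layer 81–56 kPa: Δp = 250 hPa = 25000 Pa, q̄ = 0.0033 kg/kg → 0.0033 × 25000 / 9.8 = 8.42 mm
Layer 56–30 kPa: Δp = 260 hPa = 26000 Pa, q̄ = 0.0017 kg/kg → 0.0017 × 26000 / 9.8 = 4.51 mm
PW = 11.42 + 5.88 + 8.42 + 4.51 = 30.23 ≈ 30.2 mm.
Rainfall = ε × PW = 0.33 × 30.2 = 10.0 mm.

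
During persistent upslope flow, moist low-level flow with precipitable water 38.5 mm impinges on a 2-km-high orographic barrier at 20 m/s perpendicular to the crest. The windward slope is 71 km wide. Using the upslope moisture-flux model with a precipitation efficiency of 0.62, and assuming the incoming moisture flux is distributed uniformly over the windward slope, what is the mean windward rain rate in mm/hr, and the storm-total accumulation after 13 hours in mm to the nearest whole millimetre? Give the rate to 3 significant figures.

Incoming column moisture flux per unit ridge length: F = V × PW = 20 × 38.5 = 770 mm·m/s.
Spread over the 71 km slope with efficiency ε = 0.62: R = ε·F/W = 0.62 × 770 / 71000 m = 6.724e-03 mm/s.
R = 6.724e-03 × 3600 = 24.2 mm/hr.
Over 13 h: total = 24.2 × 13 = 314.6 ≈ 315 mm.

R ≈ 24.2 mm/hr; total ≈ 315 mm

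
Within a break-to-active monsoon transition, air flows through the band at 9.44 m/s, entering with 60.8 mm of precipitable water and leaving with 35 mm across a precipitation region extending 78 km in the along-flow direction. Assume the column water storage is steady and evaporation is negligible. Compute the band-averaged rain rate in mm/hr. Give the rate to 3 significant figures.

Column moisture flux per unit crosswind length is F = V × PW.
Inflow: F_in = 9.44 × 60.8 = 573.952 mm·m/s
Outflow: F_out = 9.44 × 35 = 330.4 mm·m/s
Steady-state rate R = (F_in − F_out)/L = (573.952 − 330.4) / 78000 m = 3.122e-03 mm/s.
R = 3.122e-03 × 3600 = 11.2 mm/hr.

R ≈ 11.2 mm/hr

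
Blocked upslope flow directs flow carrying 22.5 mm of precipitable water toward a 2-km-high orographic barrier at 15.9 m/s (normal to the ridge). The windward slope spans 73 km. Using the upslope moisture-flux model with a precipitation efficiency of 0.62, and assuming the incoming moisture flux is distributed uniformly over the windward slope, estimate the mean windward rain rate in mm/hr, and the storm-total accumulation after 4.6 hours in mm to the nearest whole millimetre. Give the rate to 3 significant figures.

R ≈ 10.9 mm/hr; total ≈ 50 mm

Incoming column moisture flux per unit ridge length: F = V × PW = 15.9 × 22.5 = 357.75 mm·m/s.
Spread over the 73 km slope with efficiency ε = 0.62: R = ε·F/W = 0.62 × 357.75 / 73000 m = 3.038e-03 mm/s.
R = 3.038e-03 × 3600 = 10.9 mm/hr.
Over 4.6 h: total = 10.9 × 4.6 = 50.14 ≈ 50 mm.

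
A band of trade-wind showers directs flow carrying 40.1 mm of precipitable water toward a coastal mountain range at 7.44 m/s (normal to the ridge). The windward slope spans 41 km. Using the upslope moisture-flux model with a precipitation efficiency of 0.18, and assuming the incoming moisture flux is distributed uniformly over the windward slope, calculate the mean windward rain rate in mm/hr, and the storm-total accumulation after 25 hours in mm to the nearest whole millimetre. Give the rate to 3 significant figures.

Incoming column moisture flux per unit ridge length: F = V × PW = 7.44 × 40.1 = 298.344 mm·m/s.
Spread over the 41 km slope with efficiency ε = 0.18: R = ε·F/W = 0.18 × 298.344 / 41000 m = 1.310e-03 mm/s.
R = 1.310e-03 × 3600 = 4.72 mm/hr.
Over 25 h: total = 4.72 × 25 = 118 mm.

R ≈ 4.72 mm/hr; total ≈ 118 mm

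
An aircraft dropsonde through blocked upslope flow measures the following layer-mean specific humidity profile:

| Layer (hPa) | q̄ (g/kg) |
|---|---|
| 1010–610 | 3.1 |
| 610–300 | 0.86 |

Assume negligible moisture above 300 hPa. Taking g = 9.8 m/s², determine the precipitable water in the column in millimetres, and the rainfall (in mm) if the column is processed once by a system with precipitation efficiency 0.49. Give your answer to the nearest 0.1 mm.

PW ≈ 15.4 mm; rainfall ≈ 7.5 mm

Precipitable water is the column-integrated vapour mass per unit area: PW = (1/g) Σ q̄ Δp, with q in kg/kg and Δp in Pa (1 kg/m² of water = 1 mm).
Layer 1010–610 hPa: Δp = 400 hPa = 40000 Pa, q̄ = 0.0031 kg/kg → 0.0031 × 40000 / 9.8 = 12.65 mm
Layer 610–300 hPa: Δp = 310 hPa = 31000 Pa, q̄ = 0.00086 kg/kg → 0.00086 × 31000 / 9.8 = 2.72 mm
PW = 12.65 + 2.72 = 15.37 ≈ 15.4 mm.
Rainfall = ε × PW = 0.49 × 15.4 = 7.5 mm.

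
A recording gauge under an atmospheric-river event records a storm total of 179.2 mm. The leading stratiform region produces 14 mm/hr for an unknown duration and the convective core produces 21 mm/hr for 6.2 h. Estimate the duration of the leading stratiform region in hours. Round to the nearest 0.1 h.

Known phases: 21 × 6.2 = 130.2 mm.
Remaining depth = 179.2 − 130.2 = 49 mm.
Duration = 49 / 14 = 3.5 h.

duration ≈ 3.5 h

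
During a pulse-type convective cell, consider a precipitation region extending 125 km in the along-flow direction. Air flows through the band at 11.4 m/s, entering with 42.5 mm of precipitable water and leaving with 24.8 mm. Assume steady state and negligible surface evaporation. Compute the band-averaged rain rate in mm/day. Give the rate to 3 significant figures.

Column moisture flux per unit crosswind length is F = V × PW.
Inflow: F_in = 11.4 × 42.5 = 484.5 mm·m/s
Outflow: F_out = 11.4 × 24.8 = 282.72 mm·m/s
Steady-state rate R = (F_in − F_out)/L = (484.5 − 282.72) / 125000 m = 1.614e-03 mm/s.
R = 1.614e-03 × 3600 × 24 = 139 mm/day.

R ≈ 139 mm/day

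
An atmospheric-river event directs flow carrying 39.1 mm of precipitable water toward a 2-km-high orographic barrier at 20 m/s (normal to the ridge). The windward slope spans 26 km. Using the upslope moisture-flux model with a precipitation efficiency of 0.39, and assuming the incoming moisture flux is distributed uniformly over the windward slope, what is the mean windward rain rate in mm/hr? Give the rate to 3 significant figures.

R ≈ 42.2 mm/hr

Incoming column moisture flux per unit ridge length: F = V × PW = 20 × 39.1 = 782 mm·m/s.
Spread over the 26 km slope with efficiency ε = 0.39: R = ε·F/W = 0.39 × 782 / 26000 m = 1.173e-02 mm/s.
R = 1.173e-02 × 3600 = 42.2 mm/hr.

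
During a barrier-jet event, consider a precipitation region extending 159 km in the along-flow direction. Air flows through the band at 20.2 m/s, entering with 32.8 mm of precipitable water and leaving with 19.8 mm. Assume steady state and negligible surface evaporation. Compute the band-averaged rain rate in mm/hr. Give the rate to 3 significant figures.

R ≈ 5.95 mm/hr

Column moisture flux per unit crosswind length is F = V × PW.
Inflow: F_in = 20.2 × 32.8 = 662.56 mm·m/s
Outflow: F_out = 20.2 × 19.8 = 399.96 mm·m/s
Steady-state rate R = (F_in − F_out)/L = (662.56 − 399.96) / 159000 m = 1.652e-03 mm/s.
R = 1.652e-03 × 3600 = 5.95 mm/hr.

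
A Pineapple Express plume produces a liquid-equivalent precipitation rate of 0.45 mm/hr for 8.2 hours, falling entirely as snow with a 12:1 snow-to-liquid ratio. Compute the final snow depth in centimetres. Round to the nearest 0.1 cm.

snow depth ≈ 4.4 cm

Liquid-equivalent depth = 0.45 × 8.2 = 3.69 mm.
Snow depth = 3.69 mm × 12 = 44.28 mm = 4.4 cm.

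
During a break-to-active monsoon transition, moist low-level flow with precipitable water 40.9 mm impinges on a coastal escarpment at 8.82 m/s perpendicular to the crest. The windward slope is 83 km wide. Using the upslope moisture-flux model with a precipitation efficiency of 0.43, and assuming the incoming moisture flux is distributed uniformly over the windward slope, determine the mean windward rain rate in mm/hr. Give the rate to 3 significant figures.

R ≈ 6.73 mm/hr

Incoming column moisture flux per unit ridge length: F = V × PW = 8.82 × 40.9 = 360.738 mm·m/s.
Spread over the 83 km slope with efficiency ε = 0.43: R = ε·F/W = 0.43 × 360.738 / 83000 m = 1.869e-03 mm/s.
R = 1.869e-03 × 3600 = 6.73 mm/hr.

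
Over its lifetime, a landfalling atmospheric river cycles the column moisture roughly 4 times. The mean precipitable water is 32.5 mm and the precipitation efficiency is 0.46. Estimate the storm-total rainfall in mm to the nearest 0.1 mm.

rainfall ≈ 59.8 mm

Each cycle deposits ε × PW = 0.46 × 32.5 = 14.95 mm.
Over 4 cycles: 4 × 14.95 = 59.8 mm.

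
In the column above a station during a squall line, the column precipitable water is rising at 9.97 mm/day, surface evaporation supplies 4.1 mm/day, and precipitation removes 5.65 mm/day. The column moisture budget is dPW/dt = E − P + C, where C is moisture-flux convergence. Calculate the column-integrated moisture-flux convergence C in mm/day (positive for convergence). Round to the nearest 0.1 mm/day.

dPW/dt = +9.97 mm/day.
C = dPW/dt − E + P = (+9.97) − 4.1 + 5.65 = 11.5 mm/day.

C ≈ 11.5 mm/day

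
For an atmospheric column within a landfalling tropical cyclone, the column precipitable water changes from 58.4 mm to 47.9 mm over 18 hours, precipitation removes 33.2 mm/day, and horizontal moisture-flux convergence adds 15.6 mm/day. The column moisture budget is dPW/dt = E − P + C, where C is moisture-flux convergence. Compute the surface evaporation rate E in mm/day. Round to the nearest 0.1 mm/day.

E ≈ 3.6 mm/day

dPW/dt = (47.9 − 58.4) mm / (18/24 day) = -14.000 mm/day.
E = dPW/dt + P − C = (-14.000) + 33.2 − (15.6) = 3.6 mm/day.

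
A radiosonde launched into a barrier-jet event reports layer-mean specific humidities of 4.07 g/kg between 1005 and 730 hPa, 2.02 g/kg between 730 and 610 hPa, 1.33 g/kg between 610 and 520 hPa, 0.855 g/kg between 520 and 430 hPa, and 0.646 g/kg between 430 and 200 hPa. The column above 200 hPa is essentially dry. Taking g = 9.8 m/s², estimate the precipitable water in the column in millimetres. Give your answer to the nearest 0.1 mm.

PW ≈ 17.4 mm

Precipitable water is the column-integrated vapour mass per unit area: PW = (1/g) Σ q̄ Δp, with q in kg/kg and Δp in Pa (1 kg/m² of water = 1 mm).
Layer 1005–730 hPa: Δp = 275 hPa = 27500 Pa, q̄ = 0.00407 kg/kg → 0.00407 × 27500 / 9.8 = 11.42 mm
Layer 730–610 hPa: Δp = 120 hPa = 12000 Pa, q̄ = 0.00202 kg/kg → 0.00202 × 12000 / 9.8 = 2.47 mm
Layer 610–520 hPa: Δp = 90 hPa = 9000 Pa, q̄ = 0.00133 kg/kg → 0.00133 × 9000 / 9.8 = 1.22 mm
Layer 520–430 hPa: Δp = 90 hPa = 9000 Pa, q̄ = 0.000855 kg/kg → 0.000855 × 9000 / 9.8 = 0.79 mm
Layer 430–200 hPa: Δp = 230 hPa = 23000 Pa, q̄ = 0.000646 kg/kg → 0.000646 × 23000 / 9.8 = 1.52 mm
PW = 11.42 + 2.47 + 1.22 + 0.79 + 1.52 = 17.42 ≈ 17.4 mm.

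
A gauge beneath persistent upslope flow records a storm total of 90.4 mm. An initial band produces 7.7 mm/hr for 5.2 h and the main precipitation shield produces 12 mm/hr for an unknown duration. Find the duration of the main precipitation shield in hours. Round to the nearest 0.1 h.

Known phases: 7.7 × 5.2 = 40.04 mm.
Remaining depth = 90.4 − 40.04 = 50.36 mm.
Duration = 50.36 / 12 = 4.2 h.

duration ≈ 4.2 h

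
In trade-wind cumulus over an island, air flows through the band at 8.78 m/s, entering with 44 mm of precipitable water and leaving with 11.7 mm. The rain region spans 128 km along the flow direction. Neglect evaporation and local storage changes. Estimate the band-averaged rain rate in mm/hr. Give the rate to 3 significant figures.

Column moisture flux per unit crosswind length is F = V × PW.
Inflow: F_in = 8.78 × 44 = 386.32 mm·m/s
Outflow: F_out = 8.78 × 11.7 = 102.726 mm·m/s
Steady-state rate R = (F_in − F_out)/L = (386.32 − 102.726) / 128000 m = 2.216e-03 mm/s.
R = 2.216e-03 × 3600 = 7.98 mm/hr.

R ≈ 7.98 mm/hr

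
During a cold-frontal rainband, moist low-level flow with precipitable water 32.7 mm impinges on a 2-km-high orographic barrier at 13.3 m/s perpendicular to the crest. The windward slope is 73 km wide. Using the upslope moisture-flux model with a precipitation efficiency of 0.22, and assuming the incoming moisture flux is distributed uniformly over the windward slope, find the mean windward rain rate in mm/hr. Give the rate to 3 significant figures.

R ≈ 4.72 mm/hr

Incoming column moisture flux per unit ridge length: F = V × PW = 13.3 × 32.7 = 434.91 mm·m/s.
Spread over the 73 km slope with efficiency ε = 0.22: R = ε·F/W = 0.22 × 434.91 / 73000 m = 1.311e-03 mm/s.
R = 1.311e-03 × 3600 = 4.72 mm/hr.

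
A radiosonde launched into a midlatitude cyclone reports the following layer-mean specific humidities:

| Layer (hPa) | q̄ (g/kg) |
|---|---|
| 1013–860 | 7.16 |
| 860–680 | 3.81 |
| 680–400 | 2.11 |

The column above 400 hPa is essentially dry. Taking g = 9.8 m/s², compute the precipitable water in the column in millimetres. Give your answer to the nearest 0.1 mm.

Precipitable water is the column-integrated vapour mass per unit area: PW = (1/g) Σ q̄ Δp, with q in kg/kg and Δp in Pa (1 kg/m² of water = 1 mm).
Layer 1013–860 hPa: Δp = 153 hPa = 15300 Pa, q̄ = 0.00716 kg/kg → 0.00716 × 15300 / 9.8 = 11.18 mm
Layer 860–680 hPa: Δp = 180 hPa = 18000 Pa, q̄ = 0.00381 kg/kg → 0.00381 × 18000 / 9.8 = 7.00 mm
Layer 680–400 hPa: Δp = 280 hPa = 28000 Pa, q̄ = 0.00211 kg/kg → 0.00211 × 28000 / 9.8 = 6.03 mm
PW = 11.18 + 7.00 + 6.03 = 24.21 ≈ 24.2 mm.

PW ≈ 24.2 mm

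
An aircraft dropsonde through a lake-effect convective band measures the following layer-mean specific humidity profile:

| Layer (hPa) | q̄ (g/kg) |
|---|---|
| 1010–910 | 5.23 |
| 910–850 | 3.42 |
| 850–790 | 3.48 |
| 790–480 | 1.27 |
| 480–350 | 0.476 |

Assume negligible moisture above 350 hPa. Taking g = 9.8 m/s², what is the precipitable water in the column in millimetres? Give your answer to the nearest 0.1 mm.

Precipitable water is the column-integrated vapour mass per unit area: PW = (1/g) Σ q̄ Δp, with q in kg/kg and Δp in Pa (1 kg/m² of water = 1 mm).
Layer 1010–910 hPa: Δp = 100 hPa = 10000 Pa, q̄ = 0.00523 kg/kg → 0.00523 × 10000 / 9.8 = 5.34 mm
Layer 910–850 hPa: Δp = 60 hPa = 6000 Pa, q̄ = 0.00342 kg/kg → 0.00342 × 6000 / 9.8 = 2.09 mm
Layer 850–790 hPa: Δp = 60 hPa = 6000 Pa, q̄ = 0.00348 kg/kg → 0.00348 × 6000 / 9.8 = 2.13 mm
Layer 790–480 hPa: Δp = 310 hPa = 31000 Pa, q̄ = 0.00127 kg/kg → 0.00127 × 31000 / 9.8 = 4.02 mm
Layer 480–350 hPa: Δp = 130 hPa = 13000 Pa, q̄ = 0.000476 kg/kg → 0.000476 × 13000 / 9.8 = 0.63 mm
PW = 5.34 + 2.09 + 2.13 + 4.02 + 0.63 = 14.21 ≈ 14.2 mm.

PW ≈ 14.2 mm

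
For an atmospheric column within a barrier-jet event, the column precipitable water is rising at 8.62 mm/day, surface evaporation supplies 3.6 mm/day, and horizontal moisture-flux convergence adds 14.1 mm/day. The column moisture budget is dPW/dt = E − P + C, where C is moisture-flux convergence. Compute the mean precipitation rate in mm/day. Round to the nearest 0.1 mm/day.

P ≈ 9.1 mm/day

dPW/dt = +8.62 mm/day.
P = E + C − dPW/dt = 3.6 + (14.1) − (+8.62) = 9.1 mm/day.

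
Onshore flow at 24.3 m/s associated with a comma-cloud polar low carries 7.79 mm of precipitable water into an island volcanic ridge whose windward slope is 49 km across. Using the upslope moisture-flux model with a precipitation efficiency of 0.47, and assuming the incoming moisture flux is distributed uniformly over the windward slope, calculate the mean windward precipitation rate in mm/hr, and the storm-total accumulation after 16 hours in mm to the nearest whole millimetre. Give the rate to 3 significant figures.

R ≈ 6.54 mm/hr; total ≈ 105 mm

Incoming column moisture flux per unit ridge length: F = V × PW = 24.3 × 7.79 = 189.297 mm·m/s.
Spread over the 49 km slope with efficiency ε = 0.47: R = ε·F/W = 0.47 × 189.297 / 49000 m = 1.816e-03 mm/s.
R = 1.816e-03 × 3600 = 6.54 mm/hr.
Over 16 h: total = 6.54 × 16 = 104.64 ≈ 105 mm.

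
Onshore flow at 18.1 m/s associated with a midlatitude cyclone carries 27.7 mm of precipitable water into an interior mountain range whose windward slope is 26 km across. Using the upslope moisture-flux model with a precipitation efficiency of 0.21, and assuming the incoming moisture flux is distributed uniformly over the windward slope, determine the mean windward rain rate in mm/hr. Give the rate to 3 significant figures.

R ≈ 14.6 mm/hr

Incoming column moisture flux per unit ridge length: F = V × PW = 18.1 × 27.7 = 501.37 mm·m/s.
Spread over the 26 km slope with efficiency ε = 0.21: R = ε·F/W = 0.21 × 501.37 / 26000 m = 4.050e-03 mm/s.
R = 4.050e-03 × 3600 = 14.6 mm/hr.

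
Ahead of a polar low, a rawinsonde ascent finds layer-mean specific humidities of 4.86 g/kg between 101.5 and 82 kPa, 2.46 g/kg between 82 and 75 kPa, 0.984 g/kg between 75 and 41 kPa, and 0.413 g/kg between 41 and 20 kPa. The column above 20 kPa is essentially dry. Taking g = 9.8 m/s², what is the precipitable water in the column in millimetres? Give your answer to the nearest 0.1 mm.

Precipitable water is the column-integrated vapour mass per unit area: PW = (1/g) Σ q̄ Δp, with q in kg/kg and Δp in Pa (1 kg/m² of water = 1 mm).
Layer 101.5–82 kPa: Δp = 195 hPa = 19500 Pa, q̄ = 0.00486 kg/kg → 0.00486 × 19500 / 9.8 = 9.67 mm
Layer 82–75 kPa: Δp = 70 hPa = 7000 Pa, q̄ = 0.00246 kg/kg → 0.00246 × 7000 / 9.8 = 1.76 mm
Layer 75–41 kPa: Δp = 340 hPa = 34000 Pa, q̄ = 0.000984 kg/kg → 0.000984 × 34000 / 9.8 = 3.41 mm
Layer 41–20 kPa: Δp = 210 hPa = 21000 Pa, q̄ = 0.000413 kg/kg → 0.000413 × 21000 / 9.8 = 0.88 mm
PW = 9.67 + 1.76 + 3.41 + 0.88 = 15.72 ≈ 15.7 mm.

PW ≈ 15.7 mm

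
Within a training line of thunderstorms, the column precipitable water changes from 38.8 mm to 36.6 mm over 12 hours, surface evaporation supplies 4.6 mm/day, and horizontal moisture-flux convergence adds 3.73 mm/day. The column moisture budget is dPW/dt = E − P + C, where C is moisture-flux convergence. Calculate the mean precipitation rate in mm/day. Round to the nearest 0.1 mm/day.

P ≈ 12.7 mm/day

dPW/dt = (36.6 − 38.8) mm / (12/24 day) = -4.400 mm/day.
P = E + C − dPW/dt = 4.6 + (3.73) − (-4.400) = 12.7 mm/day.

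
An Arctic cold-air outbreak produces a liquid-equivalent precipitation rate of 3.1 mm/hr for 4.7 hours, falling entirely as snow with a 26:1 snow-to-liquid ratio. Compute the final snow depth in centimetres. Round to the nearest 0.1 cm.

snow depth ≈ 37.9 cm

Liquid-equivalent depth = 3.1 × 4.7 = 14.57 mm.
Snow depth = 14.57 mm × 26 = 378.82 mm = 37.9 cm.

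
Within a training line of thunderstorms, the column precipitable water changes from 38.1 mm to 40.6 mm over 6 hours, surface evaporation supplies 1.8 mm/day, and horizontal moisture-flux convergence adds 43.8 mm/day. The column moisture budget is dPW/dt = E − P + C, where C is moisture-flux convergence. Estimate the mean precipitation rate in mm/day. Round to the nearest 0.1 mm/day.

P ≈ 35.6 mm/day

dPW/dt = (40.6 − 38.1) mm / (6/24 day) = +10.000 mm/day.
P = E + C − dPW/dt = 1.8 + (43.8) − (+10.000) = 35.6 mm/day.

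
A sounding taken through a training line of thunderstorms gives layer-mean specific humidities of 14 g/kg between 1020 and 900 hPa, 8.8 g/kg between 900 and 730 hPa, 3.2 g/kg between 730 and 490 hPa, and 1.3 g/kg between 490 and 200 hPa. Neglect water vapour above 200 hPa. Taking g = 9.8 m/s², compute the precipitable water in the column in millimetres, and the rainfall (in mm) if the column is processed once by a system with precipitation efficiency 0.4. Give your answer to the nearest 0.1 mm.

PW ≈ 44.1 mm; rainfall ≈ 17.6 mm

Precipitable water is the column-integrated vapour mass per unit area: PW = (1/g) Σ q̄ Δp, with q in kg/kg and Δp in Pa (1 kg/m² of water = 1 mm).
Layer 1020–900 hPa: Δp = 120 hPa = 12000 Pa, q̄ = 0.014 kg/kg → 0.014 × 12000 / 9.8 = 17.14 mm
Layer 900–730 hPa: Δp = 170 hPa = 17000 Pa, q̄ = 0.0088 kg/kg → 0.0088 × 17000 / 9.8 = 15.27 mm
Layer 730–490 hPa: Δp = 240 hPa = 24000 Pa, q̄ = 0.0032 kg/kg → 0.0032 × 24000 / 9.8 = 7.84 mm
Layer 490–200 hPa: Δp = 290 hPa = 29000 Pa, q̄ = 0.0013 kg/kg → 0.0013 × 29000 / 9.8 = 3.85 mm
PW = 17.14 + 15.27 + 7.84 + 3.85 = 44.10 ≈ 44.1 mm.
Rainfall = ε × PW = 0.4 × 44.1 = 17.6 mm.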